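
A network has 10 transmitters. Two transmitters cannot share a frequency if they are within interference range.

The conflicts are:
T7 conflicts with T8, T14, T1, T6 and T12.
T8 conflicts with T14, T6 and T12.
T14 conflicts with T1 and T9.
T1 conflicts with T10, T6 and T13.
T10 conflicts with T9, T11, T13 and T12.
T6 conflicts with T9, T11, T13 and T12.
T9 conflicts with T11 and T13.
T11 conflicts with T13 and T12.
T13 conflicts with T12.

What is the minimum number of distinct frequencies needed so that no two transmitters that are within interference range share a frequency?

T7, T8, T6, T12 all conflict with each other, so at least 4 frequencies are needed.
4 frequencies suffice: frequency 1 → {T14, T10, T6}; frequency 2 → {T7, T13}; frequency 3 → {T1, T9, T12}; frequency 4 → {T8, T11}. Every pair that conflicts lands in different frequencies.

4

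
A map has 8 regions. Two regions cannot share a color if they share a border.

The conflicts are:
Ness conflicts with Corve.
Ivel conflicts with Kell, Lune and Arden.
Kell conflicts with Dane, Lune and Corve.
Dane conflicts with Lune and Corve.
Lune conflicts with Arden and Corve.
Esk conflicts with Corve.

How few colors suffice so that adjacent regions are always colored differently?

Kell, Dane, Lune, Corve pairwise conflict, so at least 4 colors are needed.
4 colors suffice: color 1 → {Ness, Lune, Esk}; color 2 → {Ivel, Corve}; color 3 → {Kell, Arden}; color 4 → {Dane}. No two conflicting regions share a color.

4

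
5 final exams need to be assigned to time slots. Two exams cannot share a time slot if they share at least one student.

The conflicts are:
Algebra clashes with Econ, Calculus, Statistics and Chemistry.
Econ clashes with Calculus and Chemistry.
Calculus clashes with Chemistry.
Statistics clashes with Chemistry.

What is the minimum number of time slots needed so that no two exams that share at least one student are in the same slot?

Algebra, Econ, Calculus, Chemistry are mutually in conflict, so at least 4 time slots are needed.
A valid assignment using 4 time slots: Algebra=2, Econ=3, Calculus=4, Statistics=3, Chemistry=1. No two conflicting exams share a time slot.

4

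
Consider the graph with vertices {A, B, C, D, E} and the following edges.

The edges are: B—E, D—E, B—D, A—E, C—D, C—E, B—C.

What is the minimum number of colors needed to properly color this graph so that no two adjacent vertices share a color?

B, C, D, E are pairwise adjacent (a clique of size 4), so at least 4 colors are needed.
4 colors suffice: color red → {E}; color blue → {A, D}; color green → {B}; color yellow → {C}. No two adjacent vertices share a color.

4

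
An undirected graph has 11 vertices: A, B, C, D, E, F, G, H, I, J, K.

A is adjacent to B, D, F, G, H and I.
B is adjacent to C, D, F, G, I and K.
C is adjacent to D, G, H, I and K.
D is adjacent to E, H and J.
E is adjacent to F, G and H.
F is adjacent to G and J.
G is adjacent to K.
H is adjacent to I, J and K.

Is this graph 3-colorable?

A, B, F, G are mutually adjacent (a clique of size 4), so at least 4 colors are needed.
So 3 colors are not enough.

No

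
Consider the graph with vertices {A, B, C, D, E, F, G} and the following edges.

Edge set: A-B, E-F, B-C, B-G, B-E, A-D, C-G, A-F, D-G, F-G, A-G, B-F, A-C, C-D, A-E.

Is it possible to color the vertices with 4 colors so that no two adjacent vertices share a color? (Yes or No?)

The chromatic number is 4. A, B, C, G are pairwise adjacent (a clique of size 4), so at least 4 colors are needed.
4 colors suffice: A=1, B=2, C=4, D=2, E=3, F=4, G=3.
That is already a proper 4-coloring.

Yes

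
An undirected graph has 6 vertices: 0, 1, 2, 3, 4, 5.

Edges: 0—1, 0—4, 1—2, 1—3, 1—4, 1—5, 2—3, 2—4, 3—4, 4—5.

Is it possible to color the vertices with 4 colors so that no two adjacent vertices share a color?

Yes

The chromatic number is 4. 1, 2, 3, 4 are pairwise adjacent (a clique of size 4), so at least 4 colors are needed.
A valid assignment using 4 colors: 0=green, 1=blue, 2=green, 3=yellow, 4=red, 5=green.
That is already a proper 4-coloring.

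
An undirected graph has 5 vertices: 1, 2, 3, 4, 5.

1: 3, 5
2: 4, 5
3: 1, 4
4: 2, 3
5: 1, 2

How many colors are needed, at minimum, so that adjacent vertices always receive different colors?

The cycle 4-2-5-1-3-4 has odd length 5, so it cannot be 2-colored; at least 3 colors are needed.
A valid assignment using 3 colors: 1=b, 2=c, 3=a, 4=b, 5=a. Each edge has distinct colors on its endpoints.

3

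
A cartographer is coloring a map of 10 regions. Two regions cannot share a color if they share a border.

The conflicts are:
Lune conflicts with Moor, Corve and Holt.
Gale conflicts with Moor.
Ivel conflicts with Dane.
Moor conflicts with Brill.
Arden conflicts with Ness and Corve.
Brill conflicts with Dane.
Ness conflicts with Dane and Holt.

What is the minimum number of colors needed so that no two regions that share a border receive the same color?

The cycle Holt-Lune-Corve-Arden-Ness-Holt has odd length 5, so it cannot be 2-colored; at least 3 colors are needed.
3 colors suffice: Lune=1, Gale=1, Ivel=1, Moor=2, Arden=3, Brill=1, Ness=1, Corve=2, Dane=2, Holt=2. Every pair that conflicts lands in different colors.

3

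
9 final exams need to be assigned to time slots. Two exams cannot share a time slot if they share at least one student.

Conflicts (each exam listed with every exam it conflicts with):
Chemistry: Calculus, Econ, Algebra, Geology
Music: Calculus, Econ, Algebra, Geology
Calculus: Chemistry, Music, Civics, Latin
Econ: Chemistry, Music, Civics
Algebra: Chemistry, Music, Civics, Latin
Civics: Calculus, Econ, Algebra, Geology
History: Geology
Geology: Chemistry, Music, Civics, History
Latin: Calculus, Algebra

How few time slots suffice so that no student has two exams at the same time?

Civics and Geology conflict, so at least 2 time slots are needed.
A valid assignment using 2 time slots: Chemistry=2, Music=2, Calculus=1, Econ=1, Algebra=1, Civics=2, History=2, Geology=1, Latin=2. Every pair that conflicts lands in different time slots.

2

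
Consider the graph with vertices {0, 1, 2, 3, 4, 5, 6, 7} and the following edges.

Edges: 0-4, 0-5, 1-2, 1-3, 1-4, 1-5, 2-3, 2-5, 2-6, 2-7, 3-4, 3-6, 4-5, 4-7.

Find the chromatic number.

1, 4, 5 form a triangle, so at least 3 colors are needed.
3 colors suffice: color red → {2, 4}; color blue → {0, 1, 6, 7}; color green → {3, 5}. No two adjacent vertices share a color.

3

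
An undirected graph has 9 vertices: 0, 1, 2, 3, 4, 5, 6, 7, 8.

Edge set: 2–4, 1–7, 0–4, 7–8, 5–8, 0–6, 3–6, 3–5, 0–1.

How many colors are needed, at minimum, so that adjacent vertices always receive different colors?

The cycle 5-8-7-1-0-6-3-5 has odd length 7, so it cannot be 2-colored; at least 3 colors are needed.
One proper 3-coloring: 0=a, 1=b, 2=a, 3=b, 4=b, 5=a, 6=c, 7=a, 8=b. Every edge joins two different colors.

3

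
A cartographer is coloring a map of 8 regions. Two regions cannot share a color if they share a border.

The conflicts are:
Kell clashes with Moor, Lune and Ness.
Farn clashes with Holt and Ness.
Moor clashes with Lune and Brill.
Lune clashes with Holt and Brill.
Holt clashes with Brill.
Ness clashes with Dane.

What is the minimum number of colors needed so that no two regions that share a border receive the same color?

3

Lune, Holt, Brill are mutually in conflict, so at least 3 colors are needed.
3 colors suffice: color 1 → {Lune, Ness}; color 2 → {Moor, Holt, Dane}; color 3 → {Kell, Farn, Brill}. Every pair that conflicts lands in different colors.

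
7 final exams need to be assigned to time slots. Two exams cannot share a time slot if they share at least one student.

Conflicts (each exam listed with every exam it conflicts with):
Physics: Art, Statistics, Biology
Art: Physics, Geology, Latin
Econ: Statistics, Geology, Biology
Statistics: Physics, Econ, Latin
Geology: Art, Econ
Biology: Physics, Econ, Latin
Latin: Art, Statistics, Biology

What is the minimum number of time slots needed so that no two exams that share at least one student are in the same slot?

The cycle Statistics-Econ-Geology-Art-Physics-Statistics has odd length 5, so it cannot be 2-colored; at least 3 time slots are needed.
Using 3 time slots: Physics=2, Art=1, Econ=2, Statistics=1, Geology=3, Biology=1, Latin=2. Each listed conflict is separated.

3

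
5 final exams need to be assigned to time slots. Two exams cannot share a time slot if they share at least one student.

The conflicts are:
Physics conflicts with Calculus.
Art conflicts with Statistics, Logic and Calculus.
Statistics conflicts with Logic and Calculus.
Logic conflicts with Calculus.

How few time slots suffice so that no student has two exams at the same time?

4

Art, Statistics, Logic, Calculus all conflict with each other, so at least 4 time slots are needed.
4 time slots suffice: Physics=2, Art=3, Statistics=4, Logic=2, Calculus=1. Each listed conflict is separated.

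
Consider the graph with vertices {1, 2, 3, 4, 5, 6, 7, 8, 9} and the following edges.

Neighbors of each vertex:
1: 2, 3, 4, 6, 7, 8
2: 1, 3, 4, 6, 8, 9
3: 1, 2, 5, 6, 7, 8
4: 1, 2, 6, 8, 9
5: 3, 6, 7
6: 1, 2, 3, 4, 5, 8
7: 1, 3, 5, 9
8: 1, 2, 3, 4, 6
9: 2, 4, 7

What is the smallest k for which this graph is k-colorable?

1, 2, 4, 6, 8 are mutually adjacent (a clique of size 5), so at least 5 colors are needed.
5 colors suffice: color a → {1, 5, 9}; color b → {2, 7}; color c → {3, 4}; color d → {6}; color e → {8}. Each edge has distinct colors on its endpoints.

5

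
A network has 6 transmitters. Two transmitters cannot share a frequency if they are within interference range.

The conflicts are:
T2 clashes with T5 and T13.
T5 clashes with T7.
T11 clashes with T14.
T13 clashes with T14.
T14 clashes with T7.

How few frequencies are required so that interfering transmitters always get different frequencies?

The cycle T5-T2-T13-T14-T7-T5 has odd length 5, so it cannot be 2-colored; at least 3 frequencies are needed.
3 frequencies suffice: frequency 1 → {T2, T14}; frequency 2 → {T5, T11, T13}; frequency 3 → {T7}. Each listed conflict is separated.

3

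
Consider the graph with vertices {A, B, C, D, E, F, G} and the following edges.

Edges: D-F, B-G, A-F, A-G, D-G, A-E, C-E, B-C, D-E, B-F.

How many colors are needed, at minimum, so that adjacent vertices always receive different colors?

3

The cycle B-F-D-E-C-B has odd length 5, so it cannot be 2-colored; at least 3 colors are needed.
A valid assignment using 3 colors: A=red, B=red, C=green, D=red, E=blue, F=blue, G=blue. Every edge joins two different colors.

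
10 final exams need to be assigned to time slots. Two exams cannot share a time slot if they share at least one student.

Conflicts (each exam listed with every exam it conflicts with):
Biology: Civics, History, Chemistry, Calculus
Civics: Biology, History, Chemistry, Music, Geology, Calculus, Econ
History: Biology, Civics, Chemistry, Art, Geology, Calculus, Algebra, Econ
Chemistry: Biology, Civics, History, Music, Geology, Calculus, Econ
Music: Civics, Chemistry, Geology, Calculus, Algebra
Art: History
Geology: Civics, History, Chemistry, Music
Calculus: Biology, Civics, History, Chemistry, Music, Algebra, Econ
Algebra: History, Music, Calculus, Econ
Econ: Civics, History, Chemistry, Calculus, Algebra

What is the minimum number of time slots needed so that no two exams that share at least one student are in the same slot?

Biology, Civics, History, Chemistry, Calculus all conflict with each other, so at least 5 time slots are needed.
5 time slots suffice: time slot 1 → {History, Music}; time slot 2 → {Chemistry, Art, Algebra}; time slot 3 → {Civics}; time slot 4 → {Geology, Calculus}; time slot 5 → {Biology, Econ}. Each listed conflict is separated.

5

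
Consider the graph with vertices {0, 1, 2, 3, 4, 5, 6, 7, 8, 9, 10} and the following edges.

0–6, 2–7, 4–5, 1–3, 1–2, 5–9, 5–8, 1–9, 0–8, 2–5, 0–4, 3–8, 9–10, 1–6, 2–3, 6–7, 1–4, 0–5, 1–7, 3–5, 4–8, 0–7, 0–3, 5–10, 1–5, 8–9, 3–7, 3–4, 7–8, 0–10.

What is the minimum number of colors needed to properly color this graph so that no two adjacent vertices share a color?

5

0, 3, 4, 5, 8 are mutually adjacent (a clique of size 5), so at least 5 colors are needed.
5 colors suffice: 0=blue, 1=blue, 2=yellow, 3=green, 4=purple, 5=red, 6=green, 7=red, 8=yellow, 9=green, 10=yellow. No two adjacent vertices share a color.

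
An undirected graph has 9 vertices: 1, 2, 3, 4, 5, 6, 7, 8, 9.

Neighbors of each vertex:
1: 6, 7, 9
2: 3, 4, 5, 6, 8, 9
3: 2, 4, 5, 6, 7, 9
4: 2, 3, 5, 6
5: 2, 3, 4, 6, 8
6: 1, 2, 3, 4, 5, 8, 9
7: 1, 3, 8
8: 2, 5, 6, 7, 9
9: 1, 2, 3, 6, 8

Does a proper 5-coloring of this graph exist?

The chromatic number is 5. 2, 3, 4, 5, 6 are mutually adjacent (a clique of size 5), so at least 5 colors are needed.
A valid assignment using 5 colors: 1=b, 2=b, 3=c, 4=e, 5=d, 6=a, 7=a, 8=c, 9=d.
That is already a proper 5-coloring.

Yes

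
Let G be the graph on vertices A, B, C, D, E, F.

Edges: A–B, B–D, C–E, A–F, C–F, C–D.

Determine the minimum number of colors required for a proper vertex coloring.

3

The cycle D-B-A-F-C-D has odd length 5, so it cannot be 2-colored; at least 3 colors are needed.
3 colors suffice: color 1 → {A, C}; color 2 → {B, E, F}; color 3 → {D}. Each edge has distinct colors on its endpoints.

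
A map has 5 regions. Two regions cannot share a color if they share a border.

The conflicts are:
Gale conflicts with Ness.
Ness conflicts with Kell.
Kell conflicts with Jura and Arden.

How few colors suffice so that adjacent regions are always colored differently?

2

Ness and Kell conflict, so at least 2 colors are needed.
2 colors suffice: color 1 → {Gale, Kell}; color 2 → {Ness, Jura, Arden}. Each listed conflict is separated.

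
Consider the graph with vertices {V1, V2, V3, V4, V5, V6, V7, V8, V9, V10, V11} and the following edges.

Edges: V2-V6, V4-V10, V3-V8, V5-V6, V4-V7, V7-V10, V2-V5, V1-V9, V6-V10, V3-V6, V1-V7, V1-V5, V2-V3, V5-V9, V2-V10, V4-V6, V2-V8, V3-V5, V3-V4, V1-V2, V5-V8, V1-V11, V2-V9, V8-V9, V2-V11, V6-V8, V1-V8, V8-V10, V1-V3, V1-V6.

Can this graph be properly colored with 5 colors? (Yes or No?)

V1, V2, V3, V5, V6, V8 form a clique, so at least 6 colors are needed.
So 5 colors are not enough.

No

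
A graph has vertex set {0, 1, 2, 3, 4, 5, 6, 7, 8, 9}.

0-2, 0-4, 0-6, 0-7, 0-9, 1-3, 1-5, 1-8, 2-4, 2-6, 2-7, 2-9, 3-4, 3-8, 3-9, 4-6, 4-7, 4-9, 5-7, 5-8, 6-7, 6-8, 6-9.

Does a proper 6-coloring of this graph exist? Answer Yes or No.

The chromatic number is 5. 0, 2, 4, 6, 7 form a clique, so at least 5 colors are needed.
5 colors suffice: color red → {3, 5, 6}; color blue → {4, 8}; color green → {1, 7, 9}; color yellow → {0}; color purple → {2}.
Since 6 ≥ 5, a proper 6-coloring certainly exists.

Yes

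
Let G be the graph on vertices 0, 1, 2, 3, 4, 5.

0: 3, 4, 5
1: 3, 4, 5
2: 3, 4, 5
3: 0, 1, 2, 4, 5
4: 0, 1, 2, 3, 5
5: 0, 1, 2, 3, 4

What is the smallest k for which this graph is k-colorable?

2, 3, 4, 5 are pairwise adjacent (a clique of size 4), so at least 4 colors are needed.
One proper 4-coloring: 0=d, 1=d, 2=d, 3=b, 4=c, 5=a. Each edge has distinct colors on its endpoints.

4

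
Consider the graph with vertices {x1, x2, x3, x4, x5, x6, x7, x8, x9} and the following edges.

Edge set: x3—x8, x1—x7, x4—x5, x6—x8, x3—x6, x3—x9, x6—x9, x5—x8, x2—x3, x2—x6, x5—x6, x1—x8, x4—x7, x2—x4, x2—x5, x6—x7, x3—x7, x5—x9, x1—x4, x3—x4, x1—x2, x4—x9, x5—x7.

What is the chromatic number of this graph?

3

x1, x2, x4 are pairwise adjacent, so at least 3 colors are needed.
3 colors suffice: color red → {x4, x6}; color blue → {x1, x3, x5}; color green → {x2, x7, x8, x9}. Every edge joins two different colors.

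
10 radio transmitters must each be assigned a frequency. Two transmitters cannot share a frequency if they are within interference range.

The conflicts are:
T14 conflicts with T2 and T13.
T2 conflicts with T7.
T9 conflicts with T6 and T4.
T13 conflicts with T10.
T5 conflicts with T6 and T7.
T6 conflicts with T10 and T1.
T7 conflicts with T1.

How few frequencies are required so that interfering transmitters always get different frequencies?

The cycle T10-T13-T14-T2-T7-T1-T6-T10 has odd length 7, so it cannot be 2-colored; at least 3 frequencies are needed.
3 frequencies suffice: T14=3, T2=2, T9=2, T13=1, T5=2, T6=1, T10=2, T4=1, T7=1, T1=2. No two conflicting transmitters share a frequency.

3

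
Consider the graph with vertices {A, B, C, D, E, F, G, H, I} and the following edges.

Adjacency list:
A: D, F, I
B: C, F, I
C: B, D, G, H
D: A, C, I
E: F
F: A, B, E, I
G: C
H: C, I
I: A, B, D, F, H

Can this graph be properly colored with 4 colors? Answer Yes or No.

The chromatic number is 3. A, D, I form a triangle, so at least 3 colors are needed.
A valid assignment using 3 colors: A=3, B=3, C=1, D=2, E=1, F=2, G=2, H=2, I=1.
Since 4 ≥ 3, a proper 4-coloring certainly exists.

Yes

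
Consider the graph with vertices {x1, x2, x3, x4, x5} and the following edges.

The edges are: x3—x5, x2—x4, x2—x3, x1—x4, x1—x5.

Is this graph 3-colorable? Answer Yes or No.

Yes

The chromatic number is 3. The cycle x2-x3-x5-x1-x4-x2 has odd length 5, so it cannot be 2-colored; at least 3 colors are needed.
A valid assignment using 3 colors: x1=2, x2=3, x3=2, x4=1, x5=1.
That is already a proper 3-coloring.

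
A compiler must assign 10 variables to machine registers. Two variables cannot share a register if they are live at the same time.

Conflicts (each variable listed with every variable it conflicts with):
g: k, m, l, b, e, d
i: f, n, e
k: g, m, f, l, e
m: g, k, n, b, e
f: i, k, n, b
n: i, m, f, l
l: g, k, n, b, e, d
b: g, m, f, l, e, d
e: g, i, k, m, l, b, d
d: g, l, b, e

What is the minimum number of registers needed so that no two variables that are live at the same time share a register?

g, l, b, e, d are mutually in conflict, so at least 5 registers are needed.
5 registers suffice: register 1 → {n, e}; register 2 → {g, f}; register 3 → {i, m, l}; register 4 → {k, b}; register 5 → {d}. No two conflicting variables share a register.

5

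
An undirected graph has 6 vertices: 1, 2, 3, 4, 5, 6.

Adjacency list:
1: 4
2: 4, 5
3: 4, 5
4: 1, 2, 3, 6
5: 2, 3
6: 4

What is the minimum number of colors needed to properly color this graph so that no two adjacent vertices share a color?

2

1 and 4 are adjacent, so at least 2 colors are needed.
2 colors suffice: color a → {4, 5}; color b → {1, 2, 3, 6}. Every edge joins two different colors.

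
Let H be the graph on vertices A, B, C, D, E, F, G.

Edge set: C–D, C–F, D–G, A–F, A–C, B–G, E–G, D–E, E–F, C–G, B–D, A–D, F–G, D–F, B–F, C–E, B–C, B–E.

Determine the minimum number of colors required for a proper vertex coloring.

B, C, D, E, F, G form a clique, so at least 6 colors are needed.
A valid assignment using 6 colors: A=4, B=6, C=3, D=1, E=4, F=2, G=5. Every edge joins two different colors.

6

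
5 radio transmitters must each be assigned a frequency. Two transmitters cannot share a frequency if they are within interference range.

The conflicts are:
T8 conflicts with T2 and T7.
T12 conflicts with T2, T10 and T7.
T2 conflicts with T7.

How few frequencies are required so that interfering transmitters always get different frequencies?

3

T8, T2, T7 pairwise conflict, so at least 3 frequencies are needed.
A valid assignment using 3 frequencies: T8=3, T12=3, T2=1, T10=1, T7=2. No two conflicting transmitters share a frequency.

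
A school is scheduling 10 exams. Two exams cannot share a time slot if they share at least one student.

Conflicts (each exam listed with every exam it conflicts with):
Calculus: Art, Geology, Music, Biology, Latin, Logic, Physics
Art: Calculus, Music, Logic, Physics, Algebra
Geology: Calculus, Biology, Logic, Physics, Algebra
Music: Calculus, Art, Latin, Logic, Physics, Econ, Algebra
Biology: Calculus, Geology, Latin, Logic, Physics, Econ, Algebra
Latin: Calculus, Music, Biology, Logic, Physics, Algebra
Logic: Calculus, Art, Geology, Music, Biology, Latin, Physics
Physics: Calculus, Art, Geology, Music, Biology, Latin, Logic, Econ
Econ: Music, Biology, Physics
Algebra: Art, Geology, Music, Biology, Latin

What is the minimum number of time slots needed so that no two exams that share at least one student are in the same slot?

Calculus, Geology, Biology, Logic, Physics all conflict with each other, so at least 5 time slots are needed.
A valid assignment using 5 time slots: Calculus=4, Art=5, Geology=5, Music=2, Biology=2, Latin=5, Logic=3, Physics=1, Econ=3, Algebra=1. Each listed conflict is separated.

5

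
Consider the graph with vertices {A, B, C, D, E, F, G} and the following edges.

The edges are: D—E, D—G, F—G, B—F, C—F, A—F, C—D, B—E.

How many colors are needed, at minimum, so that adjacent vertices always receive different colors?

The cycle E-D-C-F-B-E has odd length 5, so it cannot be 2-colored; at least 3 colors are needed.
A valid assignment using 3 colors: A=2, B=3, C=2, D=1, E=2, F=1, G=2. Every edge joins two different colors.

3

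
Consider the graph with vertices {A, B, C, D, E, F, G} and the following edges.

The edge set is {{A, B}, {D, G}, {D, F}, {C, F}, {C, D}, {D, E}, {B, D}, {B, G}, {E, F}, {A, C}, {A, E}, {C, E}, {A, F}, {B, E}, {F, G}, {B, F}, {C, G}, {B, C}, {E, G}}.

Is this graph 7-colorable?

The chromatic number is 6. B, C, D, E, F, G are pairwise adjacent (a clique of size 6), so at least 6 colors are needed.
One proper 6-coloring: A=5, B=3, C=1, D=6, E=2, F=4, G=5.
Since 7 ≥ 6, a proper 7-coloring certainly exists.

Yes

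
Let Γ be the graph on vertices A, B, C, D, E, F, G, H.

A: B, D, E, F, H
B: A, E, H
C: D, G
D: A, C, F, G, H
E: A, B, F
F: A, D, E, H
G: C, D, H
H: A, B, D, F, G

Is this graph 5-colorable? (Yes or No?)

Yes

The chromatic number is 4. A, D, F, H form a clique, so at least 4 colors are needed.
4 colors suffice: color 1 → {C, E, H}; color 2 → {A, G}; color 3 → {B, D}; color 4 → {F}.
Since 5 ≥ 4, a proper 5-coloring certainly exists.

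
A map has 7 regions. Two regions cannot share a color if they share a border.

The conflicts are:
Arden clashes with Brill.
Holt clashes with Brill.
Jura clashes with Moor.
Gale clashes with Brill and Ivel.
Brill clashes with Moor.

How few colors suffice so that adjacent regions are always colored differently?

Gale and Ivel conflict, so at least 2 colors are needed.
2 colors suffice: color 1 → {Jura, Brill, Ivel}; color 2 → {Arden, Holt, Gale, Moor}. Each listed conflict is separated.

2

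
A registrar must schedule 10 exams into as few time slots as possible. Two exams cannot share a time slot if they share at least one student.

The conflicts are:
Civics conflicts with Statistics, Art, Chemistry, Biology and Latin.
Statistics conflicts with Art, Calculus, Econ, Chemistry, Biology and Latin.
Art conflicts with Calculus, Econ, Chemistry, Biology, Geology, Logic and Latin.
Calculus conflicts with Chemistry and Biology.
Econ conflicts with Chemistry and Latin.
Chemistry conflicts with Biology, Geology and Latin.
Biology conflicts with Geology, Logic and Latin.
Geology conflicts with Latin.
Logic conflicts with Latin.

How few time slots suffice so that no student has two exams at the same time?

6

Civics, Statistics, Art, Chemistry, Biology, Latin all conflict with each other, so at least 6 time slots are needed.
A valid assignment using 6 time slots: Civics=6, Statistics=5, Art=1, Calculus=3, Econ=4, Chemistry=2, Biology=4, Geology=5, Logic=2, Latin=3. Each listed conflict is separated.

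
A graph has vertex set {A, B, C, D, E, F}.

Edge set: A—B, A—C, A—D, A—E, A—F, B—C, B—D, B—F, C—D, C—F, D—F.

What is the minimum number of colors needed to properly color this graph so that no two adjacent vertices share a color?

A, B, C, D, F are mutually adjacent (a clique of size 5), so at least 5 colors are needed.
5 colors suffice: color red → {A}; color blue → {C, E}; color green → {B}; color yellow → {F}; color purple → {D}. Every edge joins two different colors.

5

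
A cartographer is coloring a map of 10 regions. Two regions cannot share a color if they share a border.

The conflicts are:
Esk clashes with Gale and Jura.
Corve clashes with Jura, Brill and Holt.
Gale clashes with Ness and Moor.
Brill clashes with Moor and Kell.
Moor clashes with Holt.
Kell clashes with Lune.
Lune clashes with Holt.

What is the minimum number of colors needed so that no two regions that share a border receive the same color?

3

The cycle Holt-Corve-Brill-Kell-Lune-Holt has odd length 5, so it cannot be 2-colored; at least 3 colors are needed.
3 colors suffice: color 1 → {Gale, Jura, Brill, Holt}; color 2 → {Esk, Corve, Ness, Moor, Lune}; color 3 → {Kell}. Every pair that conflicts lands in different colors.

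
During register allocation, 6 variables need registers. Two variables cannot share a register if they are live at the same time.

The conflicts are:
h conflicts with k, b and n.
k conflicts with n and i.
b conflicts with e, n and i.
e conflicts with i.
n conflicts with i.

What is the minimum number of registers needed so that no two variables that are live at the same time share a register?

h, b, n are mutually in conflict, so at least 3 registers are needed.
3 registers suffice: register 1 → {e, n}; register 2 → {k, b}; register 3 → {h, i}. Every pair that conflicts lands in different registers.

3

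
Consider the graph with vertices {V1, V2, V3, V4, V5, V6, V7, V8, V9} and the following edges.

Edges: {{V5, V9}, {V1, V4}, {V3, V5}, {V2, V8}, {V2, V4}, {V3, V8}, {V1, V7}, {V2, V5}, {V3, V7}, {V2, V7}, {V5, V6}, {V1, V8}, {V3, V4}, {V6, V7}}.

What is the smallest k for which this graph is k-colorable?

V1 and V4 are adjacent, so at least 2 colors are needed.
A valid assignment using 2 colors: V1=2, V2=2, V3=2, V4=1, V5=1, V6=2, V7=1, V8=1, V9=2. Each edge has distinct colors on its endpoints.

2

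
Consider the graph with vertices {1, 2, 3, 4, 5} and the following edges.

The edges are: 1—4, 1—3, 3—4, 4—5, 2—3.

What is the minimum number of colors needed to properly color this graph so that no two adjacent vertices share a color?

1, 3, 4 are mutually adjacent, so at least 3 colors are needed.
3 colors suffice: color a → {3, 5}; color b → {2, 4}; color c → {1}. Every edge joins two different colors.

3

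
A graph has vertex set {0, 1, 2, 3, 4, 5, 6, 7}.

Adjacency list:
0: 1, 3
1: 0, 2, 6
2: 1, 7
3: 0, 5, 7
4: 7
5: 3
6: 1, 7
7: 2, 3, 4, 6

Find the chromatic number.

3

The cycle 7-2-1-0-3-7 has odd length 5, so it cannot be 2-colored; at least 3 colors are needed.
3 colors suffice: 0=green, 1=red, 2=blue, 3=blue, 4=blue, 5=red, 6=blue, 7=red. No two adjacent vertices share a color.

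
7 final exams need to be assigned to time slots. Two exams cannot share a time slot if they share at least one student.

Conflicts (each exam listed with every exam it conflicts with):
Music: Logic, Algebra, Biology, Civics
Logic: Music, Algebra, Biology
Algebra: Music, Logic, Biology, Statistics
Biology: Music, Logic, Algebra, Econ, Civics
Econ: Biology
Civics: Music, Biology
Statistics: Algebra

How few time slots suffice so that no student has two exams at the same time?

Music, Logic, Algebra, Biology all conflict with each other, so at least 4 time slots are needed.
4 time slots suffice: Music=3, Logic=4, Algebra=2, Biology=1, Econ=2, Civics=2, Statistics=1. No two conflicting exams share a time slot.

4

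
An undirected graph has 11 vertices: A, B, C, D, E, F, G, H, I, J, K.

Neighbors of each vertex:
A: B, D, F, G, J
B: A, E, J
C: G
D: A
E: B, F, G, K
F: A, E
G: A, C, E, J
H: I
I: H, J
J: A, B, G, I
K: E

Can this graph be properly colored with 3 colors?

The chromatic number is 3. A, B, J form a triangle, so at least 3 colors are needed.
3 colors suffice: color red → {A, C, E, I}; color blue → {B, D, F, G, H, K}; color green → {J}.
That is already a proper 3-coloring.

Yes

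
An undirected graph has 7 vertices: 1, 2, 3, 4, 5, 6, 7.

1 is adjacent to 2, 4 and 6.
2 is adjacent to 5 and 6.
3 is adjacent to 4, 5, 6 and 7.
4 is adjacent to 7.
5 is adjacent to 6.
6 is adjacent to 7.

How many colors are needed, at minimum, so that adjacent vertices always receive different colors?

2, 5, 6 are pairwise adjacent, so at least 3 colors are needed.
3 colors suffice: color a → {4, 6}; color b → {2, 3}; color c → {1, 5, 7}. No two adjacent vertices share a color.

3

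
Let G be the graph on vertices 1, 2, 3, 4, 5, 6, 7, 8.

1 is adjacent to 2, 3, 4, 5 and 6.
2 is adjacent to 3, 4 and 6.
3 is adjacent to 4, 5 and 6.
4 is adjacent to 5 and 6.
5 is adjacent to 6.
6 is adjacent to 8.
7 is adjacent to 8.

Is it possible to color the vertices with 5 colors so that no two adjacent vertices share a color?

The chromatic number is 5. 1, 2, 3, 4, 6 are mutually adjacent (a clique of size 5), so at least 5 colors are needed.
A valid assignment using 5 colors: 1=green, 2=purple, 3=blue, 4=yellow, 5=purple, 6=red, 7=red, 8=blue.
That is already a proper 5-coloring.

Yes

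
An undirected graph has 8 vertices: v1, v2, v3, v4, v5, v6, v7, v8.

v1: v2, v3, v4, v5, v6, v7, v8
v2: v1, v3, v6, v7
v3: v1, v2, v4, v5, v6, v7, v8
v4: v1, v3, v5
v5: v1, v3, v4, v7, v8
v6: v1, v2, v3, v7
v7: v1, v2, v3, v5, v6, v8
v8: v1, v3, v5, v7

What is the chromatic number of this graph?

5

v1, v3, v5, v7, v8 are pairwise adjacent (a clique of size 5), so at least 5 colors are needed.
5 colors suffice: color 1 → {v1}; color 2 → {v3}; color 3 → {v4, v7}; color 4 → {v5, v6}; color 5 → {v2, v8}. Every edge joins two different colors.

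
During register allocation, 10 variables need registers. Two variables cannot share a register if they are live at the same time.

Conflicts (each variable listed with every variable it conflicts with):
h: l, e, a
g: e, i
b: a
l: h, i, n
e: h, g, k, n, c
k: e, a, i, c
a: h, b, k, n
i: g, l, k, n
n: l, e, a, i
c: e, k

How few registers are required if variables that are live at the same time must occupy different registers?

l, i, n all conflict with each other, so at least 3 registers are needed.
3 registers suffice: register 1 → {e, a, i}; register 2 → {h, g, b, k, n}; register 3 → {l, c}. Every pair that conflicts lands in different registers.

3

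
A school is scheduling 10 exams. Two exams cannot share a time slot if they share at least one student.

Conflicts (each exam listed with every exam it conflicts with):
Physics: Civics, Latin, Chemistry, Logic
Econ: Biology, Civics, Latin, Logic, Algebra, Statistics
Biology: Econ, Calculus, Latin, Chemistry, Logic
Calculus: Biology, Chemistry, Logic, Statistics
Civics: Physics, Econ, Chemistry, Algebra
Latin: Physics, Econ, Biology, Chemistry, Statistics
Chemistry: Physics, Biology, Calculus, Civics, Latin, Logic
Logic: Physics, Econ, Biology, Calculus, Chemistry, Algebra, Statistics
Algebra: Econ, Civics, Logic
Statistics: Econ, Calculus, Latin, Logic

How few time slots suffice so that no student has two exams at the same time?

4

Biology, Calculus, Chemistry, Logic pairwise conflict, so at least 4 time slots are needed.
4 time slots suffice: Physics=3, Econ=2, Biology=3, Calculus=4, Civics=1, Latin=1, Chemistry=2, Logic=1, Algebra=3, Statistics=3. Each listed conflict is separated.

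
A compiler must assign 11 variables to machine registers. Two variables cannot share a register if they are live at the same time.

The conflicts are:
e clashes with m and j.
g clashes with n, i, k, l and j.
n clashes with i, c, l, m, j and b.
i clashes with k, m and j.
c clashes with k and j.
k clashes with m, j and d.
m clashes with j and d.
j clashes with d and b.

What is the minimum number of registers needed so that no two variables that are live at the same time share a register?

g, n, i, j pairwise conflict, so at least 4 registers are needed.
A valid assignment using 4 registers: e=2, g=3, n=2, i=4, c=3, k=2, l=1, m=3, j=1, d=4, b=3. No two conflicting variables share a register.

4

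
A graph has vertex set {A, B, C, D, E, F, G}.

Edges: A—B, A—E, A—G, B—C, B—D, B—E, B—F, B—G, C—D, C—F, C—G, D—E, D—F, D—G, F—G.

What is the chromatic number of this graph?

B, C, D, F, G are mutually adjacent (a clique of size 5), so at least 5 colors are needed.
One proper 5-coloring: A=2, B=1, C=4, D=2, E=3, F=5, G=3. No two adjacent vertices share a color.

5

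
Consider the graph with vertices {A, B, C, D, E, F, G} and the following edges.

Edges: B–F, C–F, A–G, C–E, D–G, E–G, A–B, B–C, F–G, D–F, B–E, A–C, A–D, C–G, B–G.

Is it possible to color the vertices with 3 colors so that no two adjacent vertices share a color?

B, C, F, G form a clique, so at least 4 colors are needed.
So 3 colors are not enough.

No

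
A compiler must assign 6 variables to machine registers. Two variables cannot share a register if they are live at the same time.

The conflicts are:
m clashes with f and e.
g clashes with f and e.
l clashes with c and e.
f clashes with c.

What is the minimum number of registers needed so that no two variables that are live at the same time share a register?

3

The cycle e-m-f-c-l-e has odd length 5, so it cannot be 2-colored; at least 3 registers are needed.
Using 3 registers: m=2, g=2, l=3, f=1, c=2, e=1. Every pair that conflicts lands in different registers.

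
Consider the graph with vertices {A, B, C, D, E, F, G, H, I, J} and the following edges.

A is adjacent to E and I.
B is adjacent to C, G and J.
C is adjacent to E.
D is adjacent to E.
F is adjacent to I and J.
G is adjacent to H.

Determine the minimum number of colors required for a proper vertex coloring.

3

The cycle I-A-E-C-B-J-F-I has odd length 7, so it cannot be 2-colored; at least 3 colors are needed.
3 colors suffice: A=blue, B=red, C=blue, D=blue, E=red, F=blue, G=blue, H=red, I=red, J=green. Every edge joins two different colors.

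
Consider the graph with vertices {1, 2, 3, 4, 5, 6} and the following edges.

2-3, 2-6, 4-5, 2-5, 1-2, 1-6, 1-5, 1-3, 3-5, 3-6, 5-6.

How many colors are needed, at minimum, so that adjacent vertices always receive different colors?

5

1, 2, 3, 5, 6 are pairwise adjacent (a clique of size 5), so at least 5 colors are needed.
5 colors suffice: color a → {5}; color b → {2, 4}; color c → {1}; color d → {6}; color e → {3}. Each edge has distinct colors on its endpoints.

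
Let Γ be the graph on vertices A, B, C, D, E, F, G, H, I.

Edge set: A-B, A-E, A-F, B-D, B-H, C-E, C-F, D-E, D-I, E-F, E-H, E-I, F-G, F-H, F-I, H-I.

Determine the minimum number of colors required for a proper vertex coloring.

E, F, H, I are mutually adjacent (a clique of size 4), so at least 4 colors are needed.
4 colors suffice: A=3, B=1, C=3, D=2, E=1, F=2, G=1, H=3, I=4. Every edge joins two different colors.

4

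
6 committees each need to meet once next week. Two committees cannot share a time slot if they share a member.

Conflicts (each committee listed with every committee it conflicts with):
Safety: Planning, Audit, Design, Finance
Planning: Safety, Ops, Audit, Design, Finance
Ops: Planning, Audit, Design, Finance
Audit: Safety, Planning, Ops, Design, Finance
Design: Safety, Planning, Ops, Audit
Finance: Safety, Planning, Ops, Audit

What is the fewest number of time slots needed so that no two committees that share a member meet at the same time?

4

Safety, Planning, Audit, Design pairwise conflict, so at least 4 time slots are needed.
A valid assignment using 4 time slots: Safety=4, Planning=2, Ops=4, Audit=1, Design=3, Finance=3. Each listed conflict is separated.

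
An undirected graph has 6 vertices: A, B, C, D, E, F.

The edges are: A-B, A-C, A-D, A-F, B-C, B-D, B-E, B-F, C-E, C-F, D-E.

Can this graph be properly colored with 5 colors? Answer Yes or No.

Yes

The chromatic number is 4. A, B, C, F are pairwise adjacent (a clique of size 4), so at least 4 colors are needed.
One proper 4-coloring: A=green, B=red, C=blue, D=blue, E=green, F=yellow.
Since 5 ≥ 4, a proper 5-coloring certainly exists.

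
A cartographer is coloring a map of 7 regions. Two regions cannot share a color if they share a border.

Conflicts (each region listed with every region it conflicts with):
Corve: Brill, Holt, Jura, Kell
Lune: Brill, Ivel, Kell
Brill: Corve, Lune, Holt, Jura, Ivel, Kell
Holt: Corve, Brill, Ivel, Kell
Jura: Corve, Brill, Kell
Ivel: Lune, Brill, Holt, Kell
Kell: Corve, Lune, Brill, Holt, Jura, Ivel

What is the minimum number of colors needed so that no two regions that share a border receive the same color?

4

Brill, Holt, Ivel, Kell all conflict with each other, so at least 4 colors are needed.
4 colors suffice: color 1 → {Brill}; color 2 → {Kell}; color 3 → {Lune, Holt, Jura}; color 4 → {Corve, Ivel}. Each listed conflict is separated.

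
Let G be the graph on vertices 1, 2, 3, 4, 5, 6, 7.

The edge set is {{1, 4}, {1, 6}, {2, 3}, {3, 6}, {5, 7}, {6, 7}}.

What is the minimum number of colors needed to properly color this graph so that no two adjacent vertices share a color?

6 and 7 are adjacent, so at least 2 colors are needed.
2 colors suffice: color red → {2, 4, 5, 6}; color blue → {1, 3, 7}. Every edge joins two different colors.

2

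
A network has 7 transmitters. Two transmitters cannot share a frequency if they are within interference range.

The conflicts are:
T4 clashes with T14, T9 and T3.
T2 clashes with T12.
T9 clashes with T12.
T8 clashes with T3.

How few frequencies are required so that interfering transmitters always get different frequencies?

2

T4 and T14 conflict, so at least 2 frequencies are needed.
2 frequencies suffice: frequency 1 → {T4, T8, T12}; frequency 2 → {T2, T14, T9, T3}. Every pair that conflicts lands in different frequencies.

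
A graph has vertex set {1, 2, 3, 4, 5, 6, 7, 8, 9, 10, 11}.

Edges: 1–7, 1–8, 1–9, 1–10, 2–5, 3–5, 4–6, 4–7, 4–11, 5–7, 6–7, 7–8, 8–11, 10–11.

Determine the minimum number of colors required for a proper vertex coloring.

1, 7, 8 are pairwise adjacent, so at least 3 colors are needed.
3 colors suffice: color red → {2, 3, 7, 9, 11}; color blue → {1, 4, 5}; color green → {6, 8, 10}. Each edge has distinct colors on its endpoints.

3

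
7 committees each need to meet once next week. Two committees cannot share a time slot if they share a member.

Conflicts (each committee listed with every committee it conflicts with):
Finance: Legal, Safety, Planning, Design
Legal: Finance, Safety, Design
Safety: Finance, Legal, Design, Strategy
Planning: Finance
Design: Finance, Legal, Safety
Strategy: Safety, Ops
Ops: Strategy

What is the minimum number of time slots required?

Finance, Legal, Safety, Design all conflict with each other, so at least 4 time slots are needed.
Using 4 time slots: Finance=2, Legal=4, Safety=1, Planning=1, Design=3, Strategy=2, Ops=1. No two conflicting committees share a time slot.

4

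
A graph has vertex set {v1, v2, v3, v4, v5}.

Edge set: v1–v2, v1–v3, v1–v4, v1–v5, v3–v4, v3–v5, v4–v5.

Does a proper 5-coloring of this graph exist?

The chromatic number is 4. v1, v3, v4, v5 form a clique, so at least 4 colors are needed.
4 colors suffice: color R → {v1}; color B → {v2, v5}; color G → {v3}; color Y → {v4}.
Since 5 ≥ 4, a proper 5-coloring certainly exists.

Yes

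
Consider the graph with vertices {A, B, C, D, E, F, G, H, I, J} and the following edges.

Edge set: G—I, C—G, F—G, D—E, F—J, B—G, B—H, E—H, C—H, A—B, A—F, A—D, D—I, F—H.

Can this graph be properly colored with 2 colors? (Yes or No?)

The cycle I-G-F-A-D-I has odd length 5, so it cannot be 2-colored; at least 3 colors are needed.
So 2 colors are not enough.

No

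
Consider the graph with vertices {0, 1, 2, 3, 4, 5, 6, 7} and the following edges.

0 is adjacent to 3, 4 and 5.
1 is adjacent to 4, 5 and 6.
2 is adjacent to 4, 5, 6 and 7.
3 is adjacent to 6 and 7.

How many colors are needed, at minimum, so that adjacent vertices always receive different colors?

The cycle 1-5-0-3-6-1 has odd length 5, so it cannot be 2-colored; at least 3 colors are needed.
One proper 3-coloring: 0=a, 1=a, 2=a, 3=c, 4=b, 5=b, 6=b, 7=b. No two adjacent vertices share a color.

3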